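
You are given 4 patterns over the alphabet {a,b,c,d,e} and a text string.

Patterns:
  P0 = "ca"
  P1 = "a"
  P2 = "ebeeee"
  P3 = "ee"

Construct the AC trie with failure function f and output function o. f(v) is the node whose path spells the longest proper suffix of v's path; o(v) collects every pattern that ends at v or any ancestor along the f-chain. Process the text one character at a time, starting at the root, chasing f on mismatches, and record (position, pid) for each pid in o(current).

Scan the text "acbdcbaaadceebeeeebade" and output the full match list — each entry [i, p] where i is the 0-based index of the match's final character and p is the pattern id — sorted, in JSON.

Build:
Trie (insert patterns):
  n0 'ε': a→3 c→1 e→4
  n1 'c': a→2
  n2 'ca': ·  [P0 ends]
  n3 'a': ·  [P1 ends]
  n4 'e': b→5 e→10
  n5 'eb': e→6
  n6 'ebe': e→7
  n7 'ebee': e→8
  n8 'ebeee': e→9
  n9 'ebeeee': ·  [P2 ends]
  n10 'ee': ·  [P3 ends]

Failure links (BFS by depth):
  fail(1) 'c': from fail(0)=0 chase 'c': 0 ⇒ 0;  out=∅∪out(0)=∅
  fail(3) 'a': from fail(0)=0 chase 'a': 0 ⇒ 0;  out={1}∪out(0)={1}
  fail(4) 'e': from fail(0)=0 chase 'e': 0 ⇒ 0;  out=∅∪out(0)=∅
  fail(2) 'ca': from fail(1)=0 chase 'a': 0 ⇒ 3;  out={0}∪out(3)={0,1}
  fail(5) 'eb': from fail(4)=0 chase 'b': 0 ⇒ 0;  out=∅∪out(0)=∅
  fail(10) 'ee': from fail(4)=0 chase 'e': 0 ⇒ 4;  out={3}∪out(4)={3}
  fail(6) 'ebe': from fail(5)=0 chase 'e': 0 ⇒ 4;  out=∅∪out(4)=∅
  fail(7) 'ebee': from fail(6)=4 chase 'e': 4 ⇒ 10;  out=∅∪out(10)={3}
  fail(8) 'ebeee': from fail(7)=10 chase 'e': 10→4 ⇒ 10;  out=∅∪out(10)={3}
  fail(9) 'ebeeee': from fail(8)=10 chase 'e': 10→4 ⇒ 10;  out={2}∪out(10)={2,3}

Scan:
i=0 'a': node 0→3  → match P1@[0:0]
i=1 'c': node 3→1 ·f
i=2 'b': node 1→0 ·f
i=3 'd': node 0→0
i=4 'c': node 0→1
i=5 'b': node 1→0 ·f
i=6 'a': node 0→3  → match P1@[6:6]
i=7 'a': node 3→3 ·f  → match P1@[7:7]
i=8 'a': node 3→3 ·f  → match P1@[8:8]
i=9 'd': node 3→0 ·f
i=10 'c': node 0→1
i=11 'e': node 1→4 ·f
i=12 'e': node 4→10  → match P3@[11:12]
i=13 'b': node 10→5 ·f
i=14 'e': node 5→6
i=15 'e': node 6→7  → match P3@[14:15]
i=16 'e': node 7→8  → match P3@[15:16]
i=17 'e': node 8→9  → match P2@[12:17],P3@[16:17]
i=18 'b': node 9→5 ·f
i=19 'a': node 5→3 ·f  → match P1@[19:19]
i=20 'd': node 3→0 ·f
i=21 'e': node 0→4

Matches: [[0,1],[6,1],[7,1],[8,1],[12,3],[15,3],[16,3],[17,2],[17,3],[19,1]]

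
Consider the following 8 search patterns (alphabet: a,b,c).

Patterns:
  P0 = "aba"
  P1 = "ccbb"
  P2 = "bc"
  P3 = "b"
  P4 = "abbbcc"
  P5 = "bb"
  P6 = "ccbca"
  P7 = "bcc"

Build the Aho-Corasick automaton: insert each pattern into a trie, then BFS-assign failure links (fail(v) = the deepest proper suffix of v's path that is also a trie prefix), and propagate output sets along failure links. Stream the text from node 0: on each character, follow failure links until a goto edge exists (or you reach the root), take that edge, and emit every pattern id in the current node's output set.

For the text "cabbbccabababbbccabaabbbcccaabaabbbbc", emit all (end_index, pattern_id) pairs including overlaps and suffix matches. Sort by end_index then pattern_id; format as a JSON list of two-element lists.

Construct AC machine:
Trie (insert patterns):
  n0 'ε': a→1 b→8 c→4
  n1 'a': b→2
  n2 'ab': a→3 b→10
  n3 'aba': ·  ←P0
  n4 'c': c→5
  n5 'cc': b→6
  n6 'ccb': b→7 c→15
  n7 'ccbb': ·  ←P1
  n8 'b': b→14 c→9  ←P3
  n9 'bc': c→17  ←P2
  n10 'abb': b→11
  n11 'abbb': c→12
  n12 'abbbc': c→13
  n13 'abbbcc': ·  ←P4
  n14 'bb': ·  ←P5
  n15 'ccbc': a→16
  n16 'ccbca': ·  ←P6
  n17 'bcc': ·  ←P7

BFS fail/out derivation:
  fail(1) 'a': from fail(0)=0 chase 'a': 0 ⇒ 0;  out=∅∪out(0)=∅
  fail(4) 'c': from fail(0)=0 chase 'c': 0 ⇒ 0;  out=∅∪out(0)=∅
  fail(8) 'b': from fail(0)=0 chase 'b': 0 ⇒ 0;  out={3}∪out(0)={3}
  fail(2) 'ab': from fail(1)=0 chase 'b': 0 ⇒ 8;  out=∅∪out(8)={3}
  fail(5) 'cc': from fail(4)=0 chase 'c': 0 ⇒ 4;  out=∅∪out(4)=∅
  fail(9) 'bc': from fail(8)=0 chase 'c': 0 ⇒ 4;  out={2}∪out(4)={2}
  fail(14) 'bb': from fail(8)=0 chase 'b': 0 ⇒ 8;  out={5}∪out(8)={3,5}
  fail(3) 'aba': from fail(2)=8 chase 'a': 8→0 ⇒ 1;  out={0}∪out(1)={0}
  fail(6) 'ccb': from fail(5)=4 chase 'b': 4→0 ⇒ 8;  out=∅∪out(8)={3}
  fail(10) 'abb': from fail(2)=8 chase 'b': 8 ⇒ 14;  out=∅∪out(14)={3,5}
  fail(17) 'bcc': from fail(9)=4 chase 'c': 4 ⇒ 5;  out={7}∪out(5)={7}
  fail(7) 'ccbb': from fail(6)=8 chase 'b': 8 ⇒ 14;  out={1}∪out(14)={1,3,5}
  fail(11) 'abbb': from fail(10)=14 chase 'b': 14→8 ⇒ 14;  out=∅∪out(14)={3,5}
  fail(15) 'ccbc': from fail(6)=8 chase 'c': 8 ⇒ 9;  out=∅∪out(9)={2}
  fail(12) 'abbbc': from fail(11)=14 chase 'c': 14→8 ⇒ 9;  out=∅∪out(9)={2}
  fail(16) 'ccbca': from fail(15)=9 chase 'a': 9→4→0 ⇒ 1;  out={6}∪out(1)={6}
  fail(13) 'abbbcc': from fail(12)=9 chase 'c': 9 ⇒ 17;  out={4}∪out(17)={4,7}

Text stream:
[0] read 'c'  n0⇒n4
[1] read 'a'  n4⇒n1 ·f
[2] read 'b'  n1⇒n2  → match P3@[2:2]
[3] read 'b'  n2⇒n10  → match P3@[3:3],P5@[2:3]
[4] read 'b'  n10⇒n11  → match P3@[4:4],P5@[3:4]
[5] read 'c'  n11⇒n12  → match P2@[4:5]
[6] read 'c'  n12⇒n13  → match P4@[1:6],P7@[4:6]
[7] read 'a'  n13⇒n1 ·f
[8] read 'b'  n1⇒n2  → match P3@[8:8]
[9] read 'a'  n2⇒n3  → match P0@[7:9]
[10] read 'b'  n3⇒n2 ·f  → match P3@[10:10]
[11] read 'a'  n2⇒n3  → match P0@[9:11]
[12] read 'b'  n3⇒n2 ·f  → match P3@[12:12]
[13] read 'b'  n2⇒n10  → match P3@[13:13],P5@[12:13]
[14] read 'b'  n10⇒n11  → match P3@[14:14],P5@[13:14]
[15] read 'c'  n11⇒n12  → match P2@[14:15]
[16] read 'c'  n12⇒n13  → match P4@[11:16],P7@[14:16]
[17] read 'a'  n13⇒n1 ·f
[18] read 'b'  n1⇒n2  → match P3@[18:18]
[19] read 'a'  n2⇒n3  → match P0@[17:19]
[20] read 'a'  n3⇒n1 ·f
[21] read 'b'  n1⇒n2  → match P3@[21:21]
[22] read 'b'  n2⇒n10  → match P3@[22:22],P5@[21:22]
[23] read 'b'  n10⇒n11  → match P3@[23:23],P5@[22:23]
[24] read 'c'  n11⇒n12  → match P2@[23:24]
[25] read 'c'  n12⇒n13  → match P4@[20:25],P7@[23:25]
[26] read 'c'  n13⇒n5 ·f
[27] read 'a'  n5⇒n1 ·f
[28] read 'a'  n1⇒n1 ·f
[29] read 'b'  n1⇒n2  → match P3@[29:29]
[30] read 'a'  n2⇒n3  → match P0@[28:30]
[31] read 'a'  n3⇒n1 ·f
[32] read 'b'  n1⇒n2  → match P3@[32:32]
[33] read 'b'  n2⇒n10  → match P3@[33:33],P5@[32:33]
[34] read 'b'  n10⇒n11  → match P3@[34:34],P5@[33:34]
[35] read 'b'  n11⇒n14 ·f  → match P3@[35:35],P5@[34:35]
[36] read 'c'  n14⇒n9 ·f  → match P2@[35:36]

All matches (sorted): [[2,3],[3,3],[3,5],[4,3],[4,5],[5,2],[6,4],[6,7],[8,3],[9,0],[10,3],[11,0],[12,3],[13,3],[13,5],[14,3],[14,5],[15,2],[16,4],[16,7],[18,3],[19,0],[21,3],[22,3],[22,5],[23,3],[23,5],[24,2],[25,4],[25,7],[29,3],[30,0],[32,3],[33,3],[33,5],[34,3],[34,5],[35,3],[35,5],[36,2]]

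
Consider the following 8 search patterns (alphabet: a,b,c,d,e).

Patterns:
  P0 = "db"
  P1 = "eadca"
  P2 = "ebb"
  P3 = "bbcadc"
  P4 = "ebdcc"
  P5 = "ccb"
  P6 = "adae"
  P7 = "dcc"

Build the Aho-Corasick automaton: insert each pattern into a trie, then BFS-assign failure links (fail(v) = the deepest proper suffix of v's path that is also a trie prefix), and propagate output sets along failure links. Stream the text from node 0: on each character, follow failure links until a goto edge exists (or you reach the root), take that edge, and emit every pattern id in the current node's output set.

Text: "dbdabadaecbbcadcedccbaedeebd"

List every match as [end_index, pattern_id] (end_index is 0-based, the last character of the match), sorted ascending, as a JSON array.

Build:
Trie nodes:
  n0 'ε': a→22 b→10 c→19 d→1 e→3
  n1 'd': b→2 c→26
  n2 'db': ·  [P0 ends]
  n3 'e': a→4 b→8
  n4 'ea': d→5
  n5 'ead': c→6
  n6 'eadc': a→7
  n7 'eadca': ·  [P1 ends]
  n8 'eb': b→9 d→16
  n9 'ebb': ·  [P2 ends]
  n10 'b': b→11
  n11 'bb': c→12
  n12 'bbc': a→13
  n13 'bbca': d→14
  n14 'bbcad': c→15
  n15 'bbcadc': ·  [P3 ends]
  n16 'ebd': c→17
  n17 'ebdc': c→18
  n18 'ebdcc': ·  [P4 ends]
  n19 'c': c→20
  n20 'cc': b→21
  n21 'ccb': ·  [P5 ends]
  n22 'a': d→23
  n23 'ad': a→24
  n24 'ada': e→25
  n25 'adae': ·  [P6 ends]
  n26 'dc': c→27
  n27 'dcc': ·  [P7 ends]

Failure links (BFS by depth):
  n1('d'): parent n0 fail=0; on 'd' 0 → fail=0;  out ∅∪∅=∅
  n3('e'): parent n0 fail=0; on 'e' 0 → fail=0;  out ∅∪∅=∅
  n10('b'): parent n0 fail=0; on 'b' 0 → fail=0;  out ∅∪∅=∅
  n19('c'): parent n0 fail=0; on 'c' 0 → fail=0;  out ∅∪∅=∅
  n22('a'): parent n0 fail=0; on 'a' 0 → fail=0;  out ∅∪∅=∅
  n2('db'): parent n1 fail=0; on 'b' 0 → fail=10;  out {0}∪∅={0}
  n4('ea'): parent n3 fail=0; on 'a' 0 → fail=22;  out ∅∪∅=∅
  n8('eb'): parent n3 fail=0; on 'b' 0 → fail=10;  out ∅∪∅=∅
  n11('bb'): parent n10 fail=0; on 'b' 0 → fail=10;  out ∅∪∅=∅
  n20('cc'): parent n19 fail=0; on 'c' 0 → fail=19;  out ∅∪∅=∅
  n23('ad'): parent n22 fail=0; on 'd' 0 → fail=1;  out ∅∪∅=∅
  n26('dc'): parent n1 fail=0; on 'c' 0 → fail=19;  out ∅∪∅=∅
  n5('ead'): parent n4 fail=22; on 'd' 22 → fail=23;  out ∅∪∅=∅
  n9('ebb'): parent n8 fail=10; on 'b' 10 → fail=11;  out {2}∪∅={2}
  n12('bbc'): parent n11 fail=10; on 'c' 10→0 → fail=19;  out ∅∪∅=∅
  n16('ebd'): parent n8 fail=10; on 'd' 10→0 → fail=1;  out ∅∪∅=∅
  n21('ccb'): parent n20 fail=19; on 'b' 19→0 → fail=10;  out {5}∪∅={5}
  n24('ada'): parent n23 fail=1; on 'a' 1→0 → fail=22;  out ∅∪∅=∅
  n27('dcc'): parent n26 fail=19; on 'c' 19 → fail=20;  out {7}∪∅={7}
  n6('eadc'): parent n5 fail=23; on 'c' 23→1 → fail=26;  out ∅∪∅=∅
  n13('bbca'): parent n12 fail=19; on 'a' 19→0 → fail=22;  out ∅∪∅=∅
  n17('ebdc'): parent n16 fail=1; on 'c' 1 → fail=26;  out ∅∪∅=∅
  n25('adae'): parent n24 fail=22; on 'e' 22→0 → fail=3;  out {6}∪∅={6}
  n7('eadca'): parent n6 fail=26; on 'a' 26→19→0 → fail=22;  out {1}∪∅={1}
  n14('bbcad'): parent n13 fail=22; on 'd' 22 → fail=23;  out ∅∪∅=∅
  n18('ebdcc'): parent n17 fail=26; on 'c' 26 → fail=27;  out {4}∪{7}={4,7}
  n15('bbcadc'): parent n14 fail=23; on 'c' 23→1 → fail=26;  out {3}∪∅={3}

Run:
i=0 'd': node 0→1
i=1 'b': node 1→2  → match P0@[0:1]
i=2 'd': node 2→1 (via fail)
i=3 'a': node 1→22 (via fail)
i=4 'b': node 22→10 (via fail)
i=5 'a': node 10→22 (via fail)
i=6 'd': node 22→23
i=7 'a': node 23→24
i=8 'e': node 24→25  → match P6@[5:8]
i=9 'c': node 25→19 (via fail)
i=10 'b': node 19→10 (via fail)
i=11 'b': node 10→11
i=12 'c': node 11→12
i=13 'a': node 12→13
i=14 'd': node 13→14
i=15 'c': node 14→15  → match P3@[10:15]
i=16 'e': node 15→3 (via fail)
i=17 'd': node 3→1 (via fail)
i=18 'c': node 1→26
i=19 'c': node 26→27  → match P7@[17:19]
i=20 'b': node 27→21 (via fail)  → match P5@[18:20]
i=21 'a': node 21→22 (via fail)
i=22 'e': node 22→3 (via fail)
i=23 'd': node 3→1 (via fail)
i=24 'e': node 1→3 (via fail)
i=25 'e': node 3→3 (via fail)
i=26 'b': node 3→8
i=27 'd': node 8→16

Result: [[1,0],[8,6],[15,3],[19,7],[20,5]]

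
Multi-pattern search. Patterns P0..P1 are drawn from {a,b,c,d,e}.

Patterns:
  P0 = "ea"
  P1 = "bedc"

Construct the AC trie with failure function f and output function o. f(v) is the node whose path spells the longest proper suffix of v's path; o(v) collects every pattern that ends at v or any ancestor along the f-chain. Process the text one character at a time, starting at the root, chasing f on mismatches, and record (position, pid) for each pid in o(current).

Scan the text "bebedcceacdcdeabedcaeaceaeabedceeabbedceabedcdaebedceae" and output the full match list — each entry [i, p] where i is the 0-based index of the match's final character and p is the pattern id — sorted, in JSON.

Construct AC machine:
Trie (insert patterns):
  0='ε' goto b→3 e→1
  1='e' goto a→2
  2='ea' goto ·  ←P0
  3='b' goto e→4
  4='be' goto d→5
  5='bed' goto c→6
  6='bedc' goto ·  ←P1

Failure links (BFS by depth):
  fail(1) 'e': from fail(0)=0 chase 'e': 0 ⇒ 0;  out=∅∪out(0)=∅
  fail(3) 'b': from fail(0)=0 chase 'b': 0 ⇒ 0;  out=∅∪out(0)=∅
  fail(2) 'ea': from fail(1)=0 chase 'a': 0 ⇒ 0;  out={0}∪out(0)={0}
  fail(4) 'be': from fail(3)=0 chase 'e': 0 ⇒ 1;  out=∅∪out(1)=∅
  fail(5) 'bed': from fail(4)=1 chase 'd': 1→0 ⇒ 0;  out=∅∪out(0)=∅
  fail(6) 'bedc': from fail(5)=0 chase 'c': 0 ⇒ 0;  out={1}∪out(0)={1}

Run:
[0] read 'b'  n0⇒n3
[1] read 'e'  n3⇒n4
[2] read 'b'  n4⇒n3 (fail-walked)
[3] read 'e'  n3⇒n4
[4] read 'd'  n4⇒n5
[5] read 'c'  n5⇒n6  → match P1@[2:5]
[6] read 'c'  n6⇒n0 (fail-walked)
[7] read 'e'  n0⇒n1
[8] read 'a'  n1⇒n2  → match P0@[7:8]
[9] read 'c'  n2⇒n0 (fail-walked)
[10] read 'd'  n0⇒n0
[11] read 'c'  n0⇒n0
[12] read 'd'  n0⇒n0
[13] read 'e'  n0⇒n1
[14] read 'a'  n1⇒n2  → match P0@[13:14]
[15] read 'b'  n2⇒n3 (fail-walked)
[16] read 'e'  n3⇒n4
[17] read 'd'  n4⇒n5
[18] read 'c'  n5⇒n6  → match P1@[15:18]
[19] read 'a'  n6⇒n0 (fail-walked)
[20] read 'e'  n0⇒n1
[21] read 'a'  n1⇒n2  → match P0@[20:21]
[22] read 'c'  n2⇒n0 (fail-walked)
[23] read 'e'  n0⇒n1
[24] read 'a'  n1⇒n2  → match P0@[23:24]
[25] read 'e'  n2⇒n1 (fail-walked)
[26] read 'a'  n1⇒n2  → match P0@[25:26]
[27] read 'b'  n2⇒n3 (fail-walked)
[28] read 'e'  n3⇒n4
[29] read 'd'  n4⇒n5
[30] read 'c'  n5⇒n6  → match P1@[27:30]
[31] read 'e'  n6⇒n1 (fail-walked)
[32] read 'e'  n1⇒n1 (fail-walked)
[33] read 'a'  n1⇒n2  → match P0@[32:33]
[34] read 'b'  n2⇒n3 (fail-walked)
[35] read 'b'  n3⇒n3 (fail-walked)
[36] read 'e'  n3⇒n4
[37] read 'd'  n4⇒n5
[38] read 'c'  n5⇒n6  → match P1@[35:38]
[39] read 'e'  n6⇒n1 (fail-walked)
[40] read 'a'  n1⇒n2  → match P0@[39:40]
[41] read 'b'  n2⇒n3 (fail-walked)
[42] read 'e'  n3⇒n4
[43] read 'd'  n4⇒n5
[44] read 'c'  n5⇒n6  → match P1@[41:44]
[45] read 'd'  n6⇒n0 (fail-walked)
[46] read 'a'  n0⇒n0
[47] read 'e'  n0⇒n1
[48] read 'b'  n1⇒n3 (fail-walked)
[49] read 'e'  n3⇒n4
[50] read 'd'  n4⇒n5
[51] read 'c'  n5⇒n6  → match P1@[48:51]
[52] read 'e'  n6⇒n1 (fail-walked)
[53] read 'a'  n1⇒n2  → match P0@[52:53]
[54] read 'e'  n2⇒n1 (fail-walked)

Matches: [[5,1],[8,0],[14,0],[18,1],[21,0],[24,0],[26,0],[30,1],[33,0],[38,1],[40,0],[44,1],[51,1],[53,0]]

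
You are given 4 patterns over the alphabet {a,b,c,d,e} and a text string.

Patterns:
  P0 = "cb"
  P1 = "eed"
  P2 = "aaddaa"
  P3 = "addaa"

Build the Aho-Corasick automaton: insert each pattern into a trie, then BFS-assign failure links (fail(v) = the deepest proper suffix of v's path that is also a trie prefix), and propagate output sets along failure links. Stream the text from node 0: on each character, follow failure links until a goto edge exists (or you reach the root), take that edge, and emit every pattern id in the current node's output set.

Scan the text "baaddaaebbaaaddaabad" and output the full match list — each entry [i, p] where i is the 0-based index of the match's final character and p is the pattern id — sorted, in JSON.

Build:
Trie nodes:
  0='ε' goto a→6 c→1 e→3
  1='c' goto b→2
  2='cb' goto ·  [P0 ends]
  3='e' goto e→4
  4='ee' goto d→5
  5='eed' goto ·  [P1 ends]
  6='a' goto a→7 d→12
  7='aa' goto d→8
  8='aad' goto d→9
  9='aadd' goto a→10
  10='aadda' goto a→11
  11='aaddaa' goto ·  [P2 ends]
  12='ad' goto d→13
  13='add' goto a→14
  14='adda' goto a→15
  15='addaa' goto ·  [P3 ends]

Failure links (BFS by depth):
  fail(1) 'c': from fail(0)=0 chase 'c': 0 ⇒ 0;  out=∅∪out(0)=∅
  fail(3) 'e': from fail(0)=0 chase 'e': 0 ⇒ 0;  out=∅∪out(0)=∅
  fail(6) 'a': from fail(0)=0 chase 'a': 0 ⇒ 0;  out=∅∪out(0)=∅
  fail(2) 'cb': from fail(1)=0 chase 'b': 0 ⇒ 0;  out={0}∪out(0)={0}
  fail(4) 'ee': from fail(3)=0 chase 'e': 0 ⇒ 3;  out=∅∪out(3)=∅
  fail(7) 'aa': from fail(6)=0 chase 'a': 0 ⇒ 6;  out=∅∪out(6)=∅
  fail(12) 'ad': from fail(6)=0 chase 'd': 0 ⇒ 0;  out=∅∪out(0)=∅
  fail(5) 'eed': from fail(4)=3 chase 'd': 3→0 ⇒ 0;  out={1}∪out(0)={1}
  fail(8) 'aad': from fail(7)=6 chase 'd': 6 ⇒ 12;  out=∅∪out(12)=∅
  fail(13) 'add': from fail(12)=0 chase 'd': 0 ⇒ 0;  out=∅∪out(0)=∅
  fail(9) 'aadd': from fail(8)=12 chase 'd': 12 ⇒ 13;  out=∅∪out(13)=∅
  fail(14) 'adda': from fail(13)=0 chase 'a': 0 ⇒ 6;  out=∅∪out(6)=∅
  fail(10) 'aadda': from fail(9)=13 chase 'a': 13 ⇒ 14;  out=∅∪out(14)=∅
  fail(15) 'addaa': from fail(14)=6 chase 'a': 6 ⇒ 7;  out={3}∪out(7)={3}
  fail(11) 'aaddaa': from fail(10)=14 chase 'a': 14 ⇒ 15;  out={2}∪out(15)={2,3}

Run:
i=0 'b': node 0→0
i=1 'a': node 0→6
i=2 'a': node 6→7
i=3 'd': node 7→8
i=4 'd': node 8→9
i=5 'a': node 9→10
i=6 'a': node 10→11  ** P2@[1:6],P3@[2:6]
i=7 'e': node 11→3 ·f
i=8 'b': node 3→0 ·f
i=9 'b': node 0→0
i=10 'a': node 0→6
i=11 'a': node 6→7
i=12 'a': node 7→7 ·f
i=13 'd': node 7→8
i=14 'd': node 8→9
i=15 'a': node 9→10
i=16 'a': node 10→11  ** P2@[11:16],P3@[12:16]
i=17 'b': node 11→0 ·f
i=18 'a': node 0→6
i=19 'd': node 6→12

Result: [[6,2],[6,3],[16,2],[16,3]]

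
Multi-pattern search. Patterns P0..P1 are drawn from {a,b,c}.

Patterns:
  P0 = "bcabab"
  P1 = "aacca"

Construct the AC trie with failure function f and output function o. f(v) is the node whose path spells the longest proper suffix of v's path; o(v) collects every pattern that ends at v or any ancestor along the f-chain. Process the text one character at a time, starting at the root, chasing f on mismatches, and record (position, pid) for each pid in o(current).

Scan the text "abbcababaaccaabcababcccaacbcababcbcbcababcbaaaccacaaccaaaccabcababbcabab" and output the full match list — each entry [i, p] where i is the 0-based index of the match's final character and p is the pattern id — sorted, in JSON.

Construct AC machine:
Trie (insert patterns):
  n0 'ε': a→7 b→1
  n1 'b': c→2
  n2 'bc': a→3
  n3 'bca': b→4
  n4 'bcab': a→5
  n5 'bcaba': b→6
  n6 'bcabab': ·  ←P0
  n7 'a': a→8
  n8 'aa': c→9
  n9 'aac': c→10
  n10 'aacc': a→11
  n11 'aacca': ·  ←P1

Failure links (BFS by depth):
  n1('b'): parent n0 fail=0; on 'b' 0 → fail=0;  out ∅∪∅=∅
  n7('a'): parent n0 fail=0; on 'a' 0 → fail=0;  out ∅∪∅=∅
  n2('bc'): parent n1 fail=0; on 'c' 0 → fail=0;  out ∅∪∅=∅
  n8('aa'): parent n7 fail=0; on 'a' 0 → fail=7;  out ∅∪∅=∅
  n3('bca'): parent n2 fail=0; on 'a' 0 → fail=7;  out ∅∪∅=∅
  n9('aac'): parent n8 fail=7; on 'c' 7→0 → fail=0;  out ∅∪∅=∅
  n4('bcab'): parent n3 fail=7; on 'b' 7→0 → fail=1;  out ∅∪∅=∅
  n10('aacc'): parent n9 fail=0; on 'c' 0 → fail=0;  out ∅∪∅=∅
  n5('bcaba'): parent n4 fail=1; on 'a' 1→0 → fail=7;  out ∅∪∅=∅
  n11('aacca'): parent n10 fail=0; on 'a' 0 → fail=7;  out {1}∪∅={1}
  n6('bcabab'): parent n5 fail=7; on 'b' 7→0 → fail=1;  out {0}∪∅={0}

Text stream:
pos 0 'a': at 7
pos 1 'b': at 1 (fail-walked)
pos 2 'b': at 1 (fail-walked)
pos 3 'c': at 2
pos 4 'a': at 3
pos 5 'b': at 4
pos 6 'a': at 5
pos 7 'b': at 6  ** P0@[2:7]
pos 8 'a': at 7 (fail-walked)
pos 9 'a': at 8
pos 10 'c': at 9
pos 11 'c': at 10
pos 12 'a': at 11  ** P1@[8:12]
pos 13 'a': at 8 (fail-walked)
pos 14 'b': at 1 (fail-walked)
pos 15 'c': at 2
pos 16 'a': at 3
pos 17 'b': at 4
pos 18 'a': at 5
pos 19 'b': at 6  ** P0@[14:19]
pos 20 'c': at 2 (fail-walked)
pos 21 'c': at 0 (fail-walked)
pos 22 'c': at 0
pos 23 'a': at 7
pos 24 'a': at 8
pos 25 'c': at 9
pos 26 'b': at 1 (fail-walked)
pos 27 'c': at 2
pos 28 'a': at 3
pos 29 'b': at 4
pos 30 'a': at 5
pos 31 'b': at 6  ** P0@[26:31]
pos 32 'c': at 2 (fail-walked)
pos 33 'b': at 1 (fail-walked)
pos 34 'c': at 2
pos 35 'b': at 1 (fail-walked)
pos 36 'c': at 2
pos 37 'a': at 3
pos 38 'b': at 4
pos 39 'a': at 5
pos 40 'b': at 6  ** P0@[35:40]
pos 41 'c': at 2 (fail-walked)
pos 42 'b': at 1 (fail-walked)
pos 43 'a': at 7 (fail-walked)
pos 44 'a': at 8
pos 45 'a': at 8 (fail-walked)
pos 46 'c': at 9
pos 47 'c': at 10
pos 48 'a': at 11  ** P1@[44:48]
pos 49 'c': at 0 (fail-walked)
pos 50 'a': at 7
pos 51 'a': at 8
pos 52 'c': at 9
pos 53 'c': at 10
pos 54 'a': at 11  ** P1@[50:54]
pos 55 'a': at 8 (fail-walked)
pos 56 'a': at 8 (fail-walked)
pos 57 'c': at 9
pos 58 'c': at 10
pos 59 'a': at 11  ** P1@[55:59]
pos 60 'b': at 1 (fail-walked)
pos 61 'c': at 2
pos 62 'a': at 3
pos 63 'b': at 4
pos 64 'a': at 5
pos 65 'b': at 6  ** P0@[60:65]
pos 66 'b': at 1 (fail-walked)
pos 67 'c': at 2
pos 68 'a': at 3
pos 69 'b': at 4
pos 70 'a': at 5
pos 71 'b': at 6  ** P0@[66:71]

All matches (sorted): [[7,0],[12,1],[19,0],[31,0],[40,0],[48,1],[54,1],[59,1],[65,0],[71,0]]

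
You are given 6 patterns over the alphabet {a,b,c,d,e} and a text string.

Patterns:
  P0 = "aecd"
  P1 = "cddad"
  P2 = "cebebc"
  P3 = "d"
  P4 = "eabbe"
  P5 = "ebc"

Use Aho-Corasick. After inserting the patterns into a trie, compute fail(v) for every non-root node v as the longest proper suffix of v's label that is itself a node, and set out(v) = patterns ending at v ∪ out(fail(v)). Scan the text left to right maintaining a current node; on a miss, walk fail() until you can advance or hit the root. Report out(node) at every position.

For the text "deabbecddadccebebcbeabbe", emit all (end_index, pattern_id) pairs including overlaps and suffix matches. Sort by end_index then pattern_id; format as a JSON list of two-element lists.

Build automaton:
Trie nodes:
  n0 'ε': a→1 c→5 d→15 e→16
  n1 'a': e→2
  n2 'ae': c→3
  n3 'aec': d→4
  n4 'aecd': ·  [P0 ends]
  n5 'c': d→6 e→10
  n6 'cd': d→7
  n7 'cdd': a→8
  n8 'cdda': d→9
  n9 'cddad': ·  [P1 ends]
  n10 'ce': b→11
  n11 'ceb': e→12
  n12 'cebe': b→13
  n13 'cebeb': c→14
  n14 'cebebc': ·  [P2 ends]
  n15 'd': ·  [P3 ends]
  n16 'e': a→17 b→21
  n17 'ea': b→18
  n18 'eab': b→19
  n19 'eabb': e→20
  n20 'eabbe': ·  [P4 ends]
  n21 'eb': c→22
  n22 'ebc': ·  [P5 ends]

BFS fail/out derivation:
  fail(1) 'a': from fail(0)=0 chase 'a': 0 ⇒ 0;  out=∅∪out(0)=∅
  fail(5) 'c': from fail(0)=0 chase 'c': 0 ⇒ 0;  out=∅∪out(0)=∅
  fail(15) 'd': from fail(0)=0 chase 'd': 0 ⇒ 0;  out={3}∪out(0)={3}
  fail(16) 'e': from fail(0)=0 chase 'e': 0 ⇒ 0;  out=∅∪out(0)=∅
  fail(2) 'ae': from fail(1)=0 chase 'e': 0 ⇒ 16;  out=∅∪out(16)=∅
  fail(6) 'cd': from fail(5)=0 chase 'd': 0 ⇒ 15;  out=∅∪out(15)={3}
  fail(10) 'ce': from fail(5)=0 chase 'e': 0 ⇒ 16;  out=∅∪out(16)=∅
  fail(17) 'ea': from fail(16)=0 chase 'a': 0 ⇒ 1;  out=∅∪out(1)=∅
  fail(21) 'eb': from fail(16)=0 chase 'b': 0 ⇒ 0;  out=∅∪out(0)=∅
  fail(3) 'aec': from fail(2)=16 chase 'c': 16→0 ⇒ 5;  out=∅∪out(5)=∅
  fail(7) 'cdd': from fail(6)=15 chase 'd': 15→0 ⇒ 15;  out=∅∪out(15)={3}
  fail(11) 'ceb': from fail(10)=16 chase 'b': 16 ⇒ 21;  out=∅∪out(21)=∅
  fail(18) 'eab': from fail(17)=1 chase 'b': 1→0 ⇒ 0;  out=∅∪out(0)=∅
  fail(22) 'ebc': from fail(21)=0 chase 'c': 0 ⇒ 5;  out={5}∪out(5)={5}
  fail(4) 'aecd': from fail(3)=5 chase 'd': 5 ⇒ 6;  out={0}∪out(6)={0,3}
  fail(8) 'cdda': from fail(7)=15 chase 'a': 15→0 ⇒ 1;  out=∅∪out(1)=∅
  fail(12) 'cebe': from fail(11)=21 chase 'e': 21→0 ⇒ 16;  out=∅∪out(16)=∅
  fail(19) 'eabb': from fail(18)=0 chase 'b': 0 ⇒ 0;  out=∅∪out(0)=∅
  fail(9) 'cddad': from fail(8)=1 chase 'd': 1→0 ⇒ 15;  out={1}∪out(15)={1,3}
  fail(13) 'cebeb': from fail(12)=16 chase 'b': 16 ⇒ 21;  out=∅∪out(21)=∅
  fail(20) 'eabbe': from fail(19)=0 chase 'e': 0 ⇒ 16;  out={4}∪out(16)={4}
  fail(14) 'cebebc': from fail(13)=21 chase 'c': 21 ⇒ 22;  out={2}∪out(22)={2,5}

Scan:
[0] read 'd'  n0⇒n15  ** P3@[0:0]
[1] read 'e'  n15⇒n16 (via fail)
[2] read 'a'  n16⇒n17
[3] read 'b'  n17⇒n18
[4] read 'b'  n18⇒n19
[5] read 'e'  n19⇒n20  ** P4@[1:5]
[6] read 'c'  n20⇒n5 (via fail)
[7] read 'd'  n5⇒n6  ** P3@[7:7]
[8] read 'd'  n6⇒n7  ** P3@[8:8]
[9] read 'a'  n7⇒n8
[10] read 'd'  n8⇒n9  ** P1@[6:10],P3@[10:10]
[11] read 'c'  n9⇒n5 (via fail)
[12] read 'c'  n5⇒n5 (via fail)
[13] read 'e'  n5⇒n10
[14] read 'b'  n10⇒n11
[15] read 'e'  n11⇒n12
[16] read 'b'  n12⇒n13
[17] read 'c'  n13⇒n14  ** P2@[12:17],P5@[15:17]
[18] read 'b'  n14⇒n0 (via fail)
[19] read 'e'  n0⇒n16
[20] read 'a'  n16⇒n17
[21] read 'b'  n17⇒n18
[22] read 'b'  n18⇒n19
[23] read 'e'  n19⇒n20  ** P4@[19:23]

Matches: [[0,3],[5,4],[7,3],[8,3],[10,1],[10,3],[17,2],[17,5],[23,4]]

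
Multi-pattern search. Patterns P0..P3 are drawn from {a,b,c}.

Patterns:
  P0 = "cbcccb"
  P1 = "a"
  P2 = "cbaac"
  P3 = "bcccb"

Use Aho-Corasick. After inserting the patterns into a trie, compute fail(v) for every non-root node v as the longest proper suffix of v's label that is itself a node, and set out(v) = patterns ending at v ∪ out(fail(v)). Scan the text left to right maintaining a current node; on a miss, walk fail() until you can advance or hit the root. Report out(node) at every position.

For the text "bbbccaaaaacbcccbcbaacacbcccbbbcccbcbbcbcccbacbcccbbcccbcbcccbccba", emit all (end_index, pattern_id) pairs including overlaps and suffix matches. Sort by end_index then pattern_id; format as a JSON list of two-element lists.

Construct AC machine:
Trie (insert patterns):
  0='ε' goto a→7 b→11 c→1
  1='c' goto b→2
  2='cb' goto a→8 c→3
  3='cbc' goto c→4
  4='cbcc' goto c→5
  5='cbccc' goto b→6
  6='cbcccb' goto ·  [P0 ends]
  7='a' goto ·  [P1 ends]
  8='cba' goto a→9
  9='cbaa' goto c→10
  10='cbaac' goto ·  [P2 ends]
  11='b' goto c→12
  12='bc' goto c→13
  13='bcc' goto c→14
  14='bccc' goto b→15
  15='bcccb' goto ·  [P3 ends]

BFS fail/out derivation:
  fail(1) 'c': from fail(0)=0 chase 'c': 0 ⇒ 0;  out=∅∪out(0)=∅
  fail(7) 'a': from fail(0)=0 chase 'a': 0 ⇒ 0;  out={1}∪out(0)={1}
  fail(11) 'b': from fail(0)=0 chase 'b': 0 ⇒ 0;  out=∅∪out(0)=∅
  fail(2) 'cb': from fail(1)=0 chase 'b': 0 ⇒ 11;  out=∅∪out(11)=∅
  fail(12) 'bc': from fail(11)=0 chase 'c': 0 ⇒ 1;  out=∅∪out(1)=∅
  fail(3) 'cbc': from fail(2)=11 chase 'c': 11 ⇒ 12;  out=∅∪out(12)=∅
  fail(8) 'cba': from fail(2)=11 chase 'a': 11→0 ⇒ 7;  out=∅∪out(7)={1}
  fail(13) 'bcc': from fail(12)=1 chase 'c': 1→0 ⇒ 1;  out=∅∪out(1)=∅
  fail(4) 'cbcc': from fail(3)=12 chase 'c': 12 ⇒ 13;  out=∅∪out(13)=∅
  fail(9) 'cbaa': from fail(8)=7 chase 'a': 7→0 ⇒ 7;  out=∅∪out(7)={1}
  fail(14) 'bccc': from fail(13)=1 chase 'c': 1→0 ⇒ 1;  out=∅∪out(1)=∅
  fail(5) 'cbccc': from fail(4)=13 chase 'c': 13 ⇒ 14;  out=∅∪out(14)=∅
  fail(10) 'cbaac': from fail(9)=7 chase 'c': 7→0 ⇒ 1;  out={2}∪out(1)={2}
  fail(15) 'bcccb': from fail(14)=1 chase 'b': 1 ⇒ 2;  out={3}∪out(2)={3}
  fail(6) 'cbcccb': from fail(5)=14 chase 'b': 14 ⇒ 15;  out={0}∪out(15)={0,3}

Text stream:
pos 0 'b': at 11
pos 1 'b': at 11 (via fail)
pos 2 'b': at 11 (via fail)
pos 3 'c': at 12
pos 4 'c': at 13
pos 5 'a': at 7 (via fail)  emit P1@[5:5]
pos 6 'a': at 7 (via fail)  emit P1@[6:6]
pos 7 'a': at 7 (via fail)  emit P1@[7:7]
pos 8 'a': at 7 (via fail)  emit P1@[8:8]
pos 9 'a': at 7 (via fail)  emit P1@[9:9]
pos 10 'c': at 1 (via fail)
pos 11 'b': at 2
pos 12 'c': at 3
pos 13 'c': at 4
pos 14 'c': at 5
pos 15 'b': at 6  emit P0@[10:15],P3@[11:15]
pos 16 'c': at 3 (via fail)
pos 17 'b': at 2 (via fail)
pos 18 'a': at 8  emit P1@[18:18]
pos 19 'a': at 9  emit P1@[19:19]
pos 20 'c': at 10  emit P2@[16:20]
pos 21 'a': at 7 (via fail)  emit P1@[21:21]
pos 22 'c': at 1 (via fail)
pos 23 'b': at 2
pos 24 'c': at 3
pos 25 'c': at 4
pos 26 'c': at 5
pos 27 'b': at 6  emit P0@[22:27],P3@[23:27]
pos 28 'b': at 11 (via fail)
pos 29 'b': at 11 (via fail)
pos 30 'c': at 12
pos 31 'c': at 13
pos 32 'c': at 14
pos 33 'b': at 15  emit P3@[29:33]
pos 34 'c': at 3 (via fail)
pos 35 'b': at 2 (via fail)
pos 36 'b': at 11 (via fail)
pos 37 'c': at 12
pos 38 'b': at 2 (via fail)
pos 39 'c': at 3
pos 40 'c': at 4
pos 41 'c': at 5
pos 42 'b': at 6  emit P0@[37:42],P3@[38:42]
pos 43 'a': at 8 (via fail)  emit P1@[43:43]
pos 44 'c': at 1 (via fail)
pos 45 'b': at 2
pos 46 'c': at 3
pos 47 'c': at 4
pos 48 'c': at 5
pos 49 'b': at 6  emit P0@[44:49],P3@[45:49]
pos 50 'b': at 11 (via fail)
pos 51 'c': at 12
pos 52 'c': at 13
pos 53 'c': at 14
pos 54 'b': at 15  emit P3@[50:54]
pos 55 'c': at 3 (via fail)
pos 56 'b': at 2 (via fail)
pos 57 'c': at 3
pos 58 'c': at 4
pos 59 'c': at 5
pos 60 'b': at 6  emit P0@[55:60],P3@[56:60]
pos 61 'c': at 3 (via fail)
pos 62 'c': at 4
pos 63 'b': at 2 (via fail)
pos 64 'a': at 8  emit P1@[64:64]

Matches: [[5,1],[6,1],[7,1],[8,1],[9,1],[15,0],[15,3],[18,1],[19,1],[20,2],[21,1],[27,0],[27,3],[33,3],[42,0],[42,3],[43,1],[49,0],[49,3],[54,3],[60,0],[60,3],[64,1]]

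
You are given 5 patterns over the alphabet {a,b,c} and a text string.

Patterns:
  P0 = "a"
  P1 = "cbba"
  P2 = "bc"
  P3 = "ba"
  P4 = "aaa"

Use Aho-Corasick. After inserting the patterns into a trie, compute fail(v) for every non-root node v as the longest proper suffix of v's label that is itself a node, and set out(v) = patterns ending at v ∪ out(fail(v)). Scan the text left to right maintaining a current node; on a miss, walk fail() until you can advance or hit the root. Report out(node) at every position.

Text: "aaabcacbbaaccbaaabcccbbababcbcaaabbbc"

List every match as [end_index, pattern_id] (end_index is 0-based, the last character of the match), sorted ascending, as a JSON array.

Build automaton:
Trie nodes:
  0='ε' goto a→1 b→6 c→2
  1='a' goto a→9  ←P0
  2='c' goto b→3
  3='cb' goto b→4
  4='cbb' goto a→5
  5='cbba' goto ·  ←P1
  6='b' goto a→8 c→7
  7='bc' goto ·  ←P2
  8='ba' goto ·  ←P3
  9='aa' goto a→10
  10='aaa' goto ·  ←P4

Failure links (BFS by depth):
  fail(1) 'a': from fail(0)=0 chase 'a': 0 ⇒ 0;  out={0}∪out(0)={0}
  fail(2) 'c': from fail(0)=0 chase 'c': 0 ⇒ 0;  out=∅∪out(0)=∅
  fail(6) 'b': from fail(0)=0 chase 'b': 0 ⇒ 0;  out=∅∪out(0)=∅
  fail(3) 'cb': from fail(2)=0 chase 'b': 0 ⇒ 6;  out=∅∪out(6)=∅
  fail(7) 'bc': from fail(6)=0 chase 'c': 0 ⇒ 2;  out={2}∪out(2)={2}
  fail(8) 'ba': from fail(6)=0 chase 'a': 0 ⇒ 1;  out={3}∪out(1)={0,3}
  fail(9) 'aa': from fail(1)=0 chase 'a': 0 ⇒ 1;  out=∅∪out(1)={0}
  fail(4) 'cbb': from fail(3)=6 chase 'b': 6→0 ⇒ 6;  out=∅∪out(6)=∅
  fail(10) 'aaa': from fail(9)=1 chase 'a': 1 ⇒ 9;  out={4}∪out(9)={0,4}
  fail(5) 'cbba': from fail(4)=6 chase 'a': 6 ⇒ 8;  out={1}∪out(8)={0,1,3}

Scan:
[0] read 'a'  n0⇒n1  ** P0@[0:0]
[1] read 'a'  n1⇒n9  ** P0@[1:1]
[2] read 'a'  n9⇒n10  ** P0@[2:2],P4@[0:2]
[3] read 'b'  n10⇒n6 ·f
[4] read 'c'  n6⇒n7  ** P2@[3:4]
[5] read 'a'  n7⇒n1 ·f  ** P0@[5:5]
[6] read 'c'  n1⇒n2 ·f
[7] read 'b'  n2⇒n3
[8] read 'b'  n3⇒n4
[9] read 'a'  n4⇒n5  ** P0@[9:9],P1@[6:9],P3@[8:9]
[10] read 'a'  n5⇒n9 ·f  ** P0@[10:10]
[11] read 'c'  n9⇒n2 ·f
[12] read 'c'  n2⇒n2 ·f
[13] read 'b'  n2⇒n3
[14] read 'a'  n3⇒n8 ·f  ** P0@[14:14],P3@[13:14]
[15] read 'a'  n8⇒n9 ·f  ** P0@[15:15]
[16] read 'a'  n9⇒n10  ** P0@[16:16],P4@[14:16]
[17] read 'b'  n10⇒n6 ·f
[18] read 'c'  n6⇒n7  ** P2@[17:18]
[19] read 'c'  n7⇒n2 ·f
[20] read 'c'  n2⇒n2 ·f
[21] read 'b'  n2⇒n3
[22] read 'b'  n3⇒n4
[23] read 'a'  n4⇒n5  ** P0@[23:23],P1@[20:23],P3@[22:23]
[24] read 'b'  n5⇒n6 ·f
[25] read 'a'  n6⇒n8  ** P0@[25:25],P3@[24:25]
[26] read 'b'  n8⇒n6 ·f
[27] read 'c'  n6⇒n7  ** P2@[26:27]
[28] read 'b'  n7⇒n3 ·f
[29] read 'c'  n3⇒n7 ·f  ** P2@[28:29]
[30] read 'a'  n7⇒n1 ·f  ** P0@[30:30]
[31] read 'a'  n1⇒n9  ** P0@[31:31]
[32] read 'a'  n9⇒n10  ** P0@[32:32],P4@[30:32]
[33] read 'b'  n10⇒n6 ·f
[34] read 'b'  n6⇒n6 ·f
[35] read 'b'  n6⇒n6 ·f
[36] read 'c'  n6⇒n7  ** P2@[35:36]

Result: [[0,0],[1,0],[2,0],[2,4],[4,2],[5,0],[9,0],[9,1],[9,3],[10,0],[14,0],[14,3],[15,0],[16,0],[16,4],[18,2],[23,0],[23,1],[23,3],[25,0],[25,3],[27,2],[29,2],[30,0],[31,0],[32,0],[32,4],[36,2]]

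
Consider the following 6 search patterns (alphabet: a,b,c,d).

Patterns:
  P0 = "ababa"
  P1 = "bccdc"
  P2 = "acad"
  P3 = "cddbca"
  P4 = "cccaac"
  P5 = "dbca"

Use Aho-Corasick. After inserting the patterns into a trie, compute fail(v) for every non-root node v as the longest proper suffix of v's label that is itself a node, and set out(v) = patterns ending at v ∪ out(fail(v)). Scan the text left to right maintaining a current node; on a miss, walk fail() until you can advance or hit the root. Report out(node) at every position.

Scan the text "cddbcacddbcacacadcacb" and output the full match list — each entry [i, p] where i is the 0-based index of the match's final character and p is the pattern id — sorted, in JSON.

Construct AC machine:
Trie nodes:
  n0 'ε': a→1 b→6 c→14 d→25
  n1 'a': b→2 c→11
  n2 'ab': a→3
  n3 'aba': b→4
  n4 'abab': a→5
  n5 'ababa': ·  [P0 ends]
  n6 'b': c→7
  n7 'bc': c→8
  n8 'bcc': d→9
  n9 'bccd': c→10
  n10 'bccdc': ·  [P1 ends]
  n11 'ac': a→12
  n12 'aca': d→13
  n13 'acad': ·  [P2 ends]
  n14 'c': c→20 d→15
  n15 'cd': d→16
  n16 'cdd': b→17
  n17 'cddb': c→18
  n18 'cddbc': a→19
  n19 'cddbca': ·  [P3 ends]
  n20 'cc': c→21
  n21 'ccc': a→22
  n22 'ccca': a→23
  n23 'cccaa': c→24
  n24 'cccaac': ·  [P4 ends]
  n25 'd': b→26
  n26 'db': c→27
  n27 'dbc': a→28
  n28 'dbca': ·  [P5 ends]

Failure links (BFS by depth):
  fail(1) 'a': from fail(0)=0 chase 'a': 0 ⇒ 0;  out=∅∪out(0)=∅
  fail(6) 'b': from fail(0)=0 chase 'b': 0 ⇒ 0;  out=∅∪out(0)=∅
  fail(14) 'c': from fail(0)=0 chase 'c': 0 ⇒ 0;  out=∅∪out(0)=∅
  fail(25) 'd': from fail(0)=0 chase 'd': 0 ⇒ 0;  out=∅∪out(0)=∅
  fail(2) 'ab': from fail(1)=0 chase 'b': 0 ⇒ 6;  out=∅∪out(6)=∅
  fail(7) 'bc': from fail(6)=0 chase 'c': 0 ⇒ 14;  out=∅∪out(14)=∅
  fail(11) 'ac': from fail(1)=0 chase 'c': 0 ⇒ 14;  out=∅∪out(14)=∅
  fail(15) 'cd': from fail(14)=0 chase 'd': 0 ⇒ 25;  out=∅∪out(25)=∅
  fail(20) 'cc': from fail(14)=0 chase 'c': 0 ⇒ 14;  out=∅∪out(14)=∅
  fail(26) 'db': from fail(25)=0 chase 'b': 0 ⇒ 6;  out=∅∪out(6)=∅
  fail(3) 'aba': from fail(2)=6 chase 'a': 6→0 ⇒ 1;  out=∅∪out(1)=∅
  fail(8) 'bcc': from fail(7)=14 chase 'c': 14 ⇒ 20;  out=∅∪out(20)=∅
  fail(12) 'aca': from fail(11)=14 chase 'a': 14→0 ⇒ 1;  out=∅∪out(1)=∅
  fail(16) 'cdd': from fail(15)=25 chase 'd': 25→0 ⇒ 25;  out=∅∪out(25)=∅
  fail(21) 'ccc': from fail(20)=14 chase 'c': 14 ⇒ 20;  out=∅∪out(20)=∅
  fail(27) 'dbc': from fail(26)=6 chase 'c': 6 ⇒ 7;  out=∅∪out(7)=∅
  fail(4) 'abab': from fail(3)=1 chase 'b': 1 ⇒ 2;  out=∅∪out(2)=∅
  fail(9) 'bccd': from fail(8)=20 chase 'd': 20→14 ⇒ 15;  out=∅∪out(15)=∅
  fail(13) 'acad': from fail(12)=1 chase 'd': 1→0 ⇒ 25;  out={2}∪out(25)={2}
  fail(17) 'cddb': from fail(16)=25 chase 'b': 25 ⇒ 26;  out=∅∪out(26)=∅
  fail(22) 'ccca': from fail(21)=20 chase 'a': 20→14→0 ⇒ 1;  out=∅∪out(1)=∅
  fail(28) 'dbca': from fail(27)=7 chase 'a': 7→14→0 ⇒ 1;  out={5}∪out(1)={5}
  fail(5) 'ababa': from fail(4)=2 chase 'a': 2 ⇒ 3;  out={0}∪out(3)={0}
  fail(10) 'bccdc': from fail(9)=15 chase 'c': 15→25→0 ⇒ 14;  out={1}∪out(14)={1}
  fail(18) 'cddbc': from fail(17)=26 chase 'c': 26 ⇒ 27;  out=∅∪out(27)=∅
  fail(23) 'cccaa': from fail(22)=1 chase 'a': 1→0 ⇒ 1;  out=∅∪out(1)=∅
  fail(19) 'cddbca': from fail(18)=27 chase 'a': 27 ⇒ 28;  out={3}∪out(28)={3,5}
  fail(24) 'cccaac': from fail(23)=1 chase 'c': 1 ⇒ 11;  out={4}∪out(11)={4}

Scan:
pos 0 'c': at 14
pos 1 'd': at 15
pos 2 'd': at 16
pos 3 'b': at 17
pos 4 'c': at 18
pos 5 'a': at 19  emit P3@[0:5],P5@[2:5]
pos 6 'c': at 11 ·f
pos 7 'd': at 15 ·f
pos 8 'd': at 16
pos 9 'b': at 17
pos 10 'c': at 18
pos 11 'a': at 19  emit P3@[6:11],P5@[8:11]
pos 12 'c': at 11 ·f
pos 13 'a': at 12
pos 14 'c': at 11 ·f
pos 15 'a': at 12
pos 16 'd': at 13  emit P2@[13:16]
pos 17 'c': at 14 ·f
pos 18 'a': at 1 ·f
pos 19 'c': at 11
pos 20 'b': at 6 ·f

Result: [[5,3],[5,5],[11,3],[11,5],[16,2]]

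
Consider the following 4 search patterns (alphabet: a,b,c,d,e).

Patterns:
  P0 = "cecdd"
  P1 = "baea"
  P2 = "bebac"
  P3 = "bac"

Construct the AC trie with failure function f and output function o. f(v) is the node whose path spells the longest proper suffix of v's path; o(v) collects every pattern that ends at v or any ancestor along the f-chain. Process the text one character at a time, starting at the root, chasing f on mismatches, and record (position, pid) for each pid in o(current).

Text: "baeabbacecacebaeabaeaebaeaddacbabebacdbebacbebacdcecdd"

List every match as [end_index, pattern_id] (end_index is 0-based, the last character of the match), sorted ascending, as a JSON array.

Build automaton:
Trie (insert patterns):
  0='ε' goto b→6 c→1
  1='c' goto e→2
  2='ce' goto c→3
  3='cec' goto d→4
  4='cecd' goto d→5
  5='cecdd' goto ·  ←P0
  6='b' goto a→7 e→10
  7='ba' goto c→14 e→8
  8='bae' goto a→9
  9='baea' goto ·  ←P1
  10='be' goto b→11
  11='beb' goto a→12
  12='beba' goto c→13
  13='bebac' goto ·  ←P2
  14='bac' goto ·  ←P3

Failure links (BFS by depth):
  fail(1) 'c': from fail(0)=0 chase 'c': 0 ⇒ 0;  out=∅∪out(0)=∅
  fail(6) 'b': from fail(0)=0 chase 'b': 0 ⇒ 0;  out=∅∪out(0)=∅
  fail(2) 'ce': from fail(1)=0 chase 'e': 0 ⇒ 0;  out=∅∪out(0)=∅
  fail(7) 'ba': from fail(6)=0 chase 'a': 0 ⇒ 0;  out=∅∪out(0)=∅
  fail(10) 'be': from fail(6)=0 chase 'e': 0 ⇒ 0;  out=∅∪out(0)=∅
  fail(3) 'cec': from fail(2)=0 chase 'c': 0 ⇒ 1;  out=∅∪out(1)=∅
  fail(8) 'bae': from fail(7)=0 chase 'e': 0 ⇒ 0;  out=∅∪out(0)=∅
  fail(11) 'beb': from fail(10)=0 chase 'b': 0 ⇒ 6;  out=∅∪out(6)=∅
  fail(14) 'bac': from fail(7)=0 chase 'c': 0 ⇒ 1;  out={3}∪out(1)={3}
  fail(4) 'cecd': from fail(3)=1 chase 'd': 1→0 ⇒ 0;  out=∅∪out(0)=∅
  fail(9) 'baea': from fail(8)=0 chase 'a': 0 ⇒ 0;  out={1}∪out(0)={1}
  fail(12) 'beba': from fail(11)=6 chase 'a': 6 ⇒ 7;  out=∅∪out(7)=∅
  fail(5) 'cecdd': from fail(4)=0 chase 'd': 0 ⇒ 0;  out={0}∪out(0)={0}
  fail(13) 'bebac': from fail(12)=7 chase 'c': 7 ⇒ 14;  out={2}∪out(14)={2,3}

Scan:
[0] read 'b'  n0⇒n6
[1] read 'a'  n6⇒n7
[2] read 'e'  n7⇒n8
[3] read 'a'  n8⇒n9  → match P1@[0:3]
[4] read 'b'  n9⇒n6 ·f
[5] read 'b'  n6⇒n6 ·f
[6] read 'a'  n6⇒n7
[7] read 'c'  n7⇒n14  → match P3@[5:7]
[8] read 'e'  n14⇒n2 ·f
[9] read 'c'  n2⇒n3
[10] read 'a'  n3⇒n0 ·f
[11] read 'c'  n0⇒n1
[12] read 'e'  n1⇒n2
[13] read 'b'  n2⇒n6 ·f
[14] read 'a'  n6⇒n7
[15] read 'e'  n7⇒n8
[16] read 'a'  n8⇒n9  → match P1@[13:16]
[17] read 'b'  n9⇒n6 ·f
[18] read 'a'  n6⇒n7
[19] read 'e'  n7⇒n8
[20] read 'a'  n8⇒n9  → match P1@[17:20]
[21] read 'e'  n9⇒n0 ·f
[22] read 'b'  n0⇒n6
[23] read 'a'  n6⇒n7
[24] read 'e'  n7⇒n8
[25] read 'a'  n8⇒n9  → match P1@[22:25]
[26] read 'd'  n9⇒n0 ·f
[27] read 'd'  n0⇒n0
[28] read 'a'  n0⇒n0
[29] read 'c'  n0⇒n1
[30] read 'b'  n1⇒n6 ·f
[31] read 'a'  n6⇒n7
[32] read 'b'  n7⇒n6 ·f
[33] read 'e'  n6⇒n10
[34] read 'b'  n10⇒n11
[35] read 'a'  n11⇒n12
[36] read 'c'  n12⇒n13  → match P2@[32:36],P3@[34:36]
[37] read 'd'  n13⇒n0 ·f
[38] read 'b'  n0⇒n6
[39] read 'e'  n6⇒n10
[40] read 'b'  n10⇒n11
[41] read 'a'  n11⇒n12
[42] read 'c'  n12⇒n13  → match P2@[38:42],P3@[40:42]
[43] read 'b'  n13⇒n6 ·f
[44] read 'e'  n6⇒n10
[45] read 'b'  n10⇒n11
[46] read 'a'  n11⇒n12
[47] read 'c'  n12⇒n13  → match P2@[43:47],P3@[45:47]
[48] read 'd'  n13⇒n0 ·f
[49] read 'c'  n0⇒n1
[50] read 'e'  n1⇒n2
[51] read 'c'  n2⇒n3
[52] read 'd'  n3⇒n4
[53] read 'd'  n4⇒n5  → match P0@[49:53]

Result: [[3,1],[7,3],[16,1],[20,1],[25,1],[36,2],[36,3],[42,2],[42,3],[47,2],[47,3],[53,0]]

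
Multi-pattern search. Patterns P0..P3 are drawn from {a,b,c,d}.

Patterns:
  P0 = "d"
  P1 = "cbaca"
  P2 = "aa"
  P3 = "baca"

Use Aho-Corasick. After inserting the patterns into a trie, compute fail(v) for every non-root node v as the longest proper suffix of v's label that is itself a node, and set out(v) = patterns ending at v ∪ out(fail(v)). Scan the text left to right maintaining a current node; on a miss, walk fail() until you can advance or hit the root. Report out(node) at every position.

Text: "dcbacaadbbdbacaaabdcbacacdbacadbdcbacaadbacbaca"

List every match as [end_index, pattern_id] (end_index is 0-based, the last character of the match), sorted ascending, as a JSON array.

Build:
Trie nodes:
  n0 'ε': a→7 b→9 c→2 d→1
  n1 'd': ·  [P0 ends]
  n2 'c': b→3
  n3 'cb': a→4
  n4 'cba': c→5
  n5 'cbac': a→6
  n6 'cbaca': ·  [P1 ends]
  n7 'a': a→8
  n8 'aa': ·  [P2 ends]
  n9 'b': a→10
  n10 'ba': c→11
  n11 'bac': a→12
  n12 'baca': ·  [P3 ends]

Failure links (BFS by depth):
  n1('d'): parent n0 fail=0; on 'd' 0 → fail=0;  out {0}∪∅={0}
  n2('c'): parent n0 fail=0; on 'c' 0 → fail=0;  out ∅∪∅=∅
  n7('a'): parent n0 fail=0; on 'a' 0 → fail=0;  out ∅∪∅=∅
  n9('b'): parent n0 fail=0; on 'b' 0 → fail=0;  out ∅∪∅=∅
  n3('cb'): parent n2 fail=0; on 'b' 0 → fail=9;  out ∅∪∅=∅
  n8('aa'): parent n7 fail=0; on 'a' 0 → fail=7;  out {2}∪∅={2}
  n10('ba'): parent n9 fail=0; on 'a' 0 → fail=7;  out ∅∪∅=∅
  n4('cba'): parent n3 fail=9; on 'a' 9 → fail=10;  out ∅∪∅=∅
  n11('bac'): parent n10 fail=7; on 'c' 7→0 → fail=2;  out ∅∪∅=∅
  n5('cbac'): parent n4 fail=10; on 'c' 10 → fail=11;  out ∅∪∅=∅
  n12('baca'): parent n11 fail=2; on 'a' 2→0 → fail=7;  out {3}∪∅={3}
  n6('cbaca'): parent n5 fail=11; on 'a' 11 → fail=12;  out {1}∪{3}={1,3}

Run:
[0] read 'd'  n0⇒n1  emit P0@[0:0]
[1] read 'c'  n1⇒n2 ·f
[2] read 'b'  n2⇒n3
[3] read 'a'  n3⇒n4
[4] read 'c'  n4⇒n5
[5] read 'a'  n5⇒n6  emit P1@[1:5],P3@[2:5]
[6] read 'a'  n6⇒n8 ·f  emit P2@[5:6]
[7] read 'd'  n8⇒n1 ·f  emit P0@[7:7]
[8] read 'b'  n1⇒n9 ·f
[9] read 'b'  n9⇒n9 ·f
[10] read 'd'  n9⇒n1 ·f  emit P0@[10:10]
[11] read 'b'  n1⇒n9 ·f
[12] read 'a'  n9⇒n10
[13] read 'c'  n10⇒n11
[14] read 'a'  n11⇒n12  emit P3@[11:14]
[15] read 'a'  n12⇒n8 ·f  emit P2@[14:15]
[16] read 'a'  n8⇒n8 ·f  emit P2@[15:16]
[17] read 'b'  n8⇒n9 ·f
[18] read 'd'  n9⇒n1 ·f  emit P0@[18:18]
[19] read 'c'  n1⇒n2 ·f
[20] read 'b'  n2⇒n3
[21] read 'a'  n3⇒n4
[22] read 'c'  n4⇒n5
[23] read 'a'  n5⇒n6  emit P1@[19:23],P3@[20:23]
[24] read 'c'  n6⇒n2 ·f
[25] read 'd'  n2⇒n1 ·f  emit P0@[25:25]
[26] read 'b'  n1⇒n9 ·f
[27] read 'a'  n9⇒n10
[28] read 'c'  n10⇒n11
[29] read 'a'  n11⇒n12  emit P3@[26:29]
[30] read 'd'  n12⇒n1 ·f  emit P0@[30:30]
[31] read 'b'  n1⇒n9 ·f
[32] read 'd'  n9⇒n1 ·f  emit P0@[32:32]
[33] read 'c'  n1⇒n2 ·f
[34] read 'b'  n2⇒n3
[35] read 'a'  n3⇒n4
[36] read 'c'  n4⇒n5
[37] read 'a'  n5⇒n6  emit P1@[33:37],P3@[34:37]
[38] read 'a'  n6⇒n8 ·f  emit P2@[37:38]
[39] read 'd'  n8⇒n1 ·f  emit P0@[39:39]
[40] read 'b'  n1⇒n9 ·f
[41] read 'a'  n9⇒n10
[42] read 'c'  n10⇒n11
[43] read 'b'  n11⇒n3 ·f
[44] read 'a'  n3⇒n4
[45] read 'c'  n4⇒n5
[46] read 'a'  n5⇒n6  emit P1@[42:46],P3@[43:46]

Matches: [[0,0],[5,1],[5,3],[6,2],[7,0],[10,0],[14,3],[15,2],[16,2],[18,0],[23,1],[23,3],[25,0],[29,3],[30,0],[32,0],[37,1],[37,3],[38,2],[39,0],[46,1],[46,3]]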